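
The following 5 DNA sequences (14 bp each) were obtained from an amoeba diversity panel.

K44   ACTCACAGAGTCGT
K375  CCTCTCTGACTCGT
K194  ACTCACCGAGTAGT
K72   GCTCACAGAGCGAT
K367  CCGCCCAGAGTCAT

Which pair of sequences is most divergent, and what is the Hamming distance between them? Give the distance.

Pairwise Hamming distances:
  K44 vs K375: 4
  K44 vs K194: 2
  K44 vs K72: 4
  K44 vs K367: 4
  K375 vs K194: 5
  K375 vs K72: 7
  K375 vs K367: 5
  K194 vs K72: 5
  K194 vs K367: 6
  K72 vs K367: 5
The largest is 7, between K375 and K72.

7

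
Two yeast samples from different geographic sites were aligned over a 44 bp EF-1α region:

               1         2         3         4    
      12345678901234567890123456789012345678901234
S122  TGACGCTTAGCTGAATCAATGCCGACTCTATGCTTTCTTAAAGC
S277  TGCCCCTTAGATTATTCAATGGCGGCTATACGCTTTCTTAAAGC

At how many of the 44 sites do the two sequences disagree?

The sequences differ at positions 3 (A/C), 5 (G/C), 11 (C/A), 13 (G/T), 15 (A/T), 22 (C/G), 25 (A/G), 28 (C/A), 31 (T/C).
That gives 9 mismatches out of 44 aligned sites, so the Hamming distance is 9.

9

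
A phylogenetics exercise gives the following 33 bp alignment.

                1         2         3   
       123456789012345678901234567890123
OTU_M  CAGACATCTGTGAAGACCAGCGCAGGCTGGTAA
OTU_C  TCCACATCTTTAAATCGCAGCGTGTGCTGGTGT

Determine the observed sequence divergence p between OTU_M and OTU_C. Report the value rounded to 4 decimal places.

0.3939

The sequences differ at positions 1 (C/T), 2 (A/C), 3 (G/C), 10 (G/T), 12 (G/A), 15 (G/T), 16 (A/C), 17 (C/G), 23 (C/T), 24 (A/G), 25 (G/T), 32 (A/G), 33 (A/T).
There are 13 differences over 33 sites, so p = 13/33 = 0.3939.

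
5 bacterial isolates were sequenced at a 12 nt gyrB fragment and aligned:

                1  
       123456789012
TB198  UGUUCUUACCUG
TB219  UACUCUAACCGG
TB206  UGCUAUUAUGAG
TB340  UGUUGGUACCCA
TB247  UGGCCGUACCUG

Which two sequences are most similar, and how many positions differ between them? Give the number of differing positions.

3

Pairwise Hamming distances:
  TB198 vs TB219: 4
  TB198 vs TB206: 5
  TB198 vs TB340: 4
  TB198 vs TB247: 3
  TB219 vs TB206: 6
  TB219 vs TB340: 7
  TB219 vs TB247: 6
  TB206 vs TB340: 7
  TB206 vs TB247: 7
  TB340 vs TB247: 5
The smallest is 3, between TB198 and TB247.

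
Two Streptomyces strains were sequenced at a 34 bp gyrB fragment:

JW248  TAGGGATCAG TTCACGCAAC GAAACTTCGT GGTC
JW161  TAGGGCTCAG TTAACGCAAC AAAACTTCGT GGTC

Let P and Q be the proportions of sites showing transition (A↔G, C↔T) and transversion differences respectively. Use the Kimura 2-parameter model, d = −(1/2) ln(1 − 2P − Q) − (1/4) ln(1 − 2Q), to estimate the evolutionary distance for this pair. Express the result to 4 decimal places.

0.0939

Differing sites — 6:A/C (Tv); 13:C/A (Tv); 21:G/A (Ti).
Of the 3 differences, 1 transition and 2 transversions over 34 sites: P = 1/34 = 0.029412, Q = 2/34 = 0.058824.
d = −0.5·ln(0.882352) − 0.25·ln(0.882352) = −0.5·(-0.125164) − 0.25·(-0.125164) = 0.0939.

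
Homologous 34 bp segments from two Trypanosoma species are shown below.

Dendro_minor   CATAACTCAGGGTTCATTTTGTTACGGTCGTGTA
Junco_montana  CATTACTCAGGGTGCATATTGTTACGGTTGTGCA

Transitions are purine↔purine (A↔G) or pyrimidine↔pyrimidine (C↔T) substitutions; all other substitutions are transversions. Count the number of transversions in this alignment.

The sequences differ at positions 4 (A/T, transversion), 14 (T/G, transversion), 18 (T/A, transversion), 29 (C/T, transition), 33 (T/C, transition).
Of the 5 differences, 2 transitions and 3 transversions, so the answer is 3.

3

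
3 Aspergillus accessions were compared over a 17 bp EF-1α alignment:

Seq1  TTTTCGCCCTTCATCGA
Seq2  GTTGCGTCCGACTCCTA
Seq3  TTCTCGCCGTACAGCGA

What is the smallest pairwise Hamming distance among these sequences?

Pairwise Hamming distances:
  Seq1 vs Seq2: 8
  Seq1 vs Seq3: 4
  Seq2 vs Seq3: 9
The smallest is 4, between Seq1 and Seq3.

4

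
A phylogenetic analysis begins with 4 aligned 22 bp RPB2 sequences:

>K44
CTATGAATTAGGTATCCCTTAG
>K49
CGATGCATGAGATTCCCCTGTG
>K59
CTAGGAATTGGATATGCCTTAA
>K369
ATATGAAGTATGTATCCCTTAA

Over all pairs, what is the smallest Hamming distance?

Pairwise Hamming distances:
  K44 vs K49: 8
  K44 vs K59: 5
  K44 vs K369: 4
  K49 vs K59: 11
  K49 vs K369: 12
  K59 vs K369: 7
The smallest is 4, between K44 and K369.

4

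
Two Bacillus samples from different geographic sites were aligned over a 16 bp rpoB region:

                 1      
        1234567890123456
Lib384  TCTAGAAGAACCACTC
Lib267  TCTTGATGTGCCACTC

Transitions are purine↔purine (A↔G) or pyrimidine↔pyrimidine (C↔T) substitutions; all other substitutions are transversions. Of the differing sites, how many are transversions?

Mismatches occur at site 4 (A/T, transversion), site 7 (A/T, transversion), site 9 (A/T, transversion), site 10 (A/G, transition).
Of the 4 differences, 1 transition and 3 transversions, so the answer is 3.

3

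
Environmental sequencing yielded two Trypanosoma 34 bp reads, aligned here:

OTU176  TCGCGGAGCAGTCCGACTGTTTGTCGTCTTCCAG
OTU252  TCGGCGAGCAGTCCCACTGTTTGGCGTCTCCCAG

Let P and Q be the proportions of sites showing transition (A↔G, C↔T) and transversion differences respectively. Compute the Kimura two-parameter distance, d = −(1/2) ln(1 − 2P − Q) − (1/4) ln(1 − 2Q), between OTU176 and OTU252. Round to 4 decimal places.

0.1641

The sequences differ at positions 4 (C/G, transversion), 5 (G/C, transversion), 15 (G/C, transversion), 24 (T/G, transversion), 30 (T/C, transition).
Of the 5 differences, 1 transition and 4 transversions over 34 sites: P = 1/34 = 0.029412, Q = 4/34 = 0.117647.
d = −0.5·ln(0.823529) − 0.25·ln(0.764706) = −0.5·(-0.194157) − 0.25·(-0.268264) = 0.1641.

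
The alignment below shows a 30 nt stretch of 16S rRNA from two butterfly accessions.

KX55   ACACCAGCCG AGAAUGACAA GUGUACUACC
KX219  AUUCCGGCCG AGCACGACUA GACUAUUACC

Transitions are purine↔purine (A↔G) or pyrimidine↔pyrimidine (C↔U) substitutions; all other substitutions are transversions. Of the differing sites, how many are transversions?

5

Mismatches occur at site 2 (C↔U, transition), site 3 (A↔U, transversion), site 6 (A↔G, transition), site 13 (A↔C, transversion), site 15 (U↔C, transition), site 19 (A↔U, transversion), site 22 (U↔A, transversion), site 23 (G↔C, transversion), site 26 (C↔U, transition).
Of the 9 differences, 4 transitions and 5 transversions, so the answer is 5.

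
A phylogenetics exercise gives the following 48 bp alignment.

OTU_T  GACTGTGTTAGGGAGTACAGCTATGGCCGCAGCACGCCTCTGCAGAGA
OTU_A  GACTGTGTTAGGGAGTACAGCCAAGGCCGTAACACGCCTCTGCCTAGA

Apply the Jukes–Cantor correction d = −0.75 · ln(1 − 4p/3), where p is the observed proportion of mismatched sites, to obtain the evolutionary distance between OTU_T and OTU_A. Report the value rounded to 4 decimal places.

The sequences differ at positions 22 (T/C), 24 (T/A), 30 (C/T), 32 (G/A), 44 (A/C), 45 (G/T).
p = 6/48 = 0.125000.
d = −0.75 · ln(1 − (4/3)·0.125000) = −0.75 · ln(0.833333) = −0.75 · (-0.182322) = 0.1367.

0.1367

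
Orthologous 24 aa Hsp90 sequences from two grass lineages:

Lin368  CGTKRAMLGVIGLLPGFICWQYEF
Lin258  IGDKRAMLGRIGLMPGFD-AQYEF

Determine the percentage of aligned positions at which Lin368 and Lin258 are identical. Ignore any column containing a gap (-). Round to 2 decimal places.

Excluding the 1 gap column leaves 23 comparable sites.
Mismatches occur at site 1 (C↔I), site 3 (T↔D), site 10 (V↔R), site 14 (L↔M), site 18 (I↔D), site 20 (W↔A).
17 of the 23 comparable sites match, so the percent identity is 17/23 × 100 = 73.91%.

73.91%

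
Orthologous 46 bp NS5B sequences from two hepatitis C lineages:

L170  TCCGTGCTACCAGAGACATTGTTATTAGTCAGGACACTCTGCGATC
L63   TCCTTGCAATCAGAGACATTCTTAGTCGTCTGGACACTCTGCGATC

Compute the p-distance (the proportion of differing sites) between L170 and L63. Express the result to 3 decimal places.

Differing sites — 4:G/T; 8:T/A; 10:C/T; 21:G/C; 25:T/G; 27:A/C; 31:A/T.
There are 7 differences over 46 sites, so p = 7/46 = 0.152.

0.152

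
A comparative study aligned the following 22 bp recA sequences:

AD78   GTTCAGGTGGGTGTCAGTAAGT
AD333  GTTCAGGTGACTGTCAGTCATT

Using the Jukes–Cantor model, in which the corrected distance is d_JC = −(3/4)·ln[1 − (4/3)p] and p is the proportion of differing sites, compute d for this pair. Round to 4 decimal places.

0.2082

The sequences differ at positions 10 (G/A), 11 (G/C), 19 (A/C), 21 (G/T).
p = 4/22 = 0.181818.
d = −0.75 · ln(1 − (4/3)·0.181818) = −0.75 · ln(0.757576) = −0.75 · (-0.277631) = 0.2082.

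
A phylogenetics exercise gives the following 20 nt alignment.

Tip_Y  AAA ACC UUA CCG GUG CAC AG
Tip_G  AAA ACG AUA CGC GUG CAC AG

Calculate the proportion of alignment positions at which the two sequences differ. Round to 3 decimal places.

0.200

Mismatches occur at site 6 (C→G), site 7 (U→A), site 11 (C→G), site 12 (G→C).
There are 4 differences over 20 sites, so p = 4/20 = 0.200.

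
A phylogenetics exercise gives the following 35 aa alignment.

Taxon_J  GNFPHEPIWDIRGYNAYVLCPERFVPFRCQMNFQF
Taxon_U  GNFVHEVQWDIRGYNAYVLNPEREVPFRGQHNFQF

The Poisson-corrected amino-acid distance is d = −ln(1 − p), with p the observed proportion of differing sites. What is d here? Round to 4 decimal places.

0.2231

Differing sites — 4:P/V; 7:P/V; 8:I/Q; 20:C/N; 24:F/E; 29:C/G; 31:M/H.
p = 7/35 = 0.200000.
d = −ln(1 − 0.200000) = −ln(0.800000) = 0.2231.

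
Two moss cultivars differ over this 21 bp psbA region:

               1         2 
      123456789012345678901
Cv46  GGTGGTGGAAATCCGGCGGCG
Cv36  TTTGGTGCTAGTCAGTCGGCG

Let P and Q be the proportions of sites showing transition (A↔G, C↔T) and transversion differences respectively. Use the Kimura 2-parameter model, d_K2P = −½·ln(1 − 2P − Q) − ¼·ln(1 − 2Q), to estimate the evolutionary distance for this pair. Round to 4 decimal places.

The sequences differ at positions 1 (G/T, transversion), 2 (G/T, transversion), 8 (G/C, transversion), 9 (A/T, transversion), 11 (A/G, transition), 14 (C/A, transversion), 16 (G/T, transversion).
Of the 7 differences, 1 transition and 6 transversions over 21 sites: P = 1/21 = 0.047619, Q = 6/21 = 0.285714.
d = −0.5·ln(0.619048) − 0.25·ln(0.428572) = −0.5·(-0.479572) − 0.25·(-0.847297) = 0.4516.

0.4516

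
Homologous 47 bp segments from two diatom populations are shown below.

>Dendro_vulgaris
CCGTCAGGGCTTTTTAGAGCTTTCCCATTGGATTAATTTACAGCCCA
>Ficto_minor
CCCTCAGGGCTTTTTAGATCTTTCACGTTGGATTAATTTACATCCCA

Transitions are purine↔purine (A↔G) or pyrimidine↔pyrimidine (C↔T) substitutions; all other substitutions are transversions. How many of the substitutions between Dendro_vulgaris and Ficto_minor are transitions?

1

Differing sites — 3:G/C (Tv); 19:G/T (Tv); 25:C/A (Tv); 27:A/G (Ti); 43:G/T (Tv).
Of the 5 differences, 1 transition and 4 transversions, so the answer is 1.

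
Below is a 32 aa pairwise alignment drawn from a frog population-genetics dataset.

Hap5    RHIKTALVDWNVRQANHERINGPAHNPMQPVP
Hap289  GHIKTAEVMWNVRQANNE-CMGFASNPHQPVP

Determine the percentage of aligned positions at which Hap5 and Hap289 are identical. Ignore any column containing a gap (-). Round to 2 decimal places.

Excluding the 1 gap column leaves 31 comparable sites.
The sequences differ at positions 1 (R/G), 7 (L/E), 9 (D/M), 17 (H/N), 20 (I/C), 21 (N/M), 23 (P/F), 25 (H/S), 28 (M/H).
22 of the 31 comparable sites match, so the percent identity is 22/31 × 100 = 70.97%.

70.97%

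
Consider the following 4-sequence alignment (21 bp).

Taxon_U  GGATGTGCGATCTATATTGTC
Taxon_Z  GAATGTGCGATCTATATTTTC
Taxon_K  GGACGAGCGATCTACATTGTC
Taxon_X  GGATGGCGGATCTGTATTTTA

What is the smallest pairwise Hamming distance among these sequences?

2

Pairwise Hamming distances:
  Taxon_U vs Taxon_Z: 2
  Taxon_U vs Taxon_K: 3
  Taxon_U vs Taxon_X: 6
  Taxon_Z vs Taxon_K: 5
  Taxon_Z vs Taxon_X: 6
  Taxon_K vs Taxon_X: 8
The smallest is 2, between Taxon_U and Taxon_Z.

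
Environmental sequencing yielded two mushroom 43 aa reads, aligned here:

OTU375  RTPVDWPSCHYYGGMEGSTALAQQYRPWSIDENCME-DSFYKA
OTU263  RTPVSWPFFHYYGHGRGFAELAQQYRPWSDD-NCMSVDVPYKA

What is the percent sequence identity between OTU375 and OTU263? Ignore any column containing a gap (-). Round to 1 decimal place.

68.3%

Excluding the 2 gap columns leaves 41 comparable sites.
The sequences differ at positions 5 (D/S), 8 (S/F), 9 (C/F), 14 (G/H), 15 (M/G), 16 (E/R), 18 (S/F), 19 (T/A), 20 (A/E), 30 (I/D), 36 (E/S), 39 (S/V), 40 (F/P).
28 of the 41 comparable sites match, so the percent identity is 28/41 × 100 = 68.3%.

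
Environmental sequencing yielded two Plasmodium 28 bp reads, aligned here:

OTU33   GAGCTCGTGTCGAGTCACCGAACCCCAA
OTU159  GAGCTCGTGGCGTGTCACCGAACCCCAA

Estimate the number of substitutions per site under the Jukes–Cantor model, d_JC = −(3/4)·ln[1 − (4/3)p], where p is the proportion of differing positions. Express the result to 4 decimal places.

0.0751

Differing sites — 10:T/G; 13:A/T.
p = 2/28 = 0.071429.
d = −0.75 · ln(1 − (4/3)·0.071429) = −0.75 · ln(0.904761) = −0.75 · (-0.100084) = 0.0751.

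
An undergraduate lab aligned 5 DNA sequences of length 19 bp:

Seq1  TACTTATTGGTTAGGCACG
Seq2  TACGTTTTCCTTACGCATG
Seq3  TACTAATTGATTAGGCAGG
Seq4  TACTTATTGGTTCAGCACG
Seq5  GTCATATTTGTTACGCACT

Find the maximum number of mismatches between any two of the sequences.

9

Pairwise Hamming distances:
  Seq1 vs Seq2: 6
  Seq1 vs Seq3: 3
  Seq1 vs Seq4: 2
  Seq1 vs Seq5: 6
  Seq2 vs Seq3: 7
  Seq2 vs Seq4: 7
  Seq2 vs Seq5: 8
  Seq3 vs Seq4: 5
  Seq3 vs Seq5: 9
  Seq4 vs Seq5: 7
The largest is 9, between Seq3 and Seq5.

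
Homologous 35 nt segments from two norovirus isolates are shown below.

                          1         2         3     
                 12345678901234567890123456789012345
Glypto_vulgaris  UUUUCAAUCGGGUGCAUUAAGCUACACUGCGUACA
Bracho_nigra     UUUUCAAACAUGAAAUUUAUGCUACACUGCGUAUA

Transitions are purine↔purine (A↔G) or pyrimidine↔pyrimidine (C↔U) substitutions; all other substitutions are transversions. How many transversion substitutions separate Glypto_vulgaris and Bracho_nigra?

The sequences differ at positions 8 (U/A, transversion), 10 (G/A, transition), 11 (G/U, transversion), 13 (U/A, transversion), 14 (G/A, transition), 15 (C/A, transversion), 16 (A/U, transversion), 20 (A/U, transversion), 34 (C/U, transition).
Of the 9 differences, 3 transitions and 6 transversions, so the answer is 6.

6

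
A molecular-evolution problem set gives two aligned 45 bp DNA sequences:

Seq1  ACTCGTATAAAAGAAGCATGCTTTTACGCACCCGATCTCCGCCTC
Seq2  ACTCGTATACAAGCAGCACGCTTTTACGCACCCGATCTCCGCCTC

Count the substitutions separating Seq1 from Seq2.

Differing sites — 10:A/C; 14:A/C; 19:T/C.
That gives 3 mismatches out of 45 aligned sites, so the Hamming distance is 3.

3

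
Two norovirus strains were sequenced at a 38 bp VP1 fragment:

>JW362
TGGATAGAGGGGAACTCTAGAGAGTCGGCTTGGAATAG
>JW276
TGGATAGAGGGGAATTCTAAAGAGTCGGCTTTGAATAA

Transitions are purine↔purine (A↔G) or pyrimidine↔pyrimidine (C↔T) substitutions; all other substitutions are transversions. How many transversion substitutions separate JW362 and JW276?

Differing sites — 15:C/T (Ti); 20:G/A (Ti); 32:G/T (Tv); 38:G/A (Ti).
Of the 4 differences, 3 transitions and 1 transversion, so the answer is 1.

1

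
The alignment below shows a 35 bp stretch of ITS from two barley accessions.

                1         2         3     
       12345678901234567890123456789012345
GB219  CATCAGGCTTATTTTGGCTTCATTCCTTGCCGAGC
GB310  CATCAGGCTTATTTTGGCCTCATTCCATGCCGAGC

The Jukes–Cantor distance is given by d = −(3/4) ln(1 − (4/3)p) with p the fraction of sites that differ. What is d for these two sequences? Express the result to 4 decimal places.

Differing sites — 19:T/C; 27:T/A.
p = 2/35 = 0.057143.
d = −0.75 · ln(1 − (4/3)·0.057143) = −0.75 · ln(0.923809) = −0.75 · (-0.079250) = 0.0594.

0.0594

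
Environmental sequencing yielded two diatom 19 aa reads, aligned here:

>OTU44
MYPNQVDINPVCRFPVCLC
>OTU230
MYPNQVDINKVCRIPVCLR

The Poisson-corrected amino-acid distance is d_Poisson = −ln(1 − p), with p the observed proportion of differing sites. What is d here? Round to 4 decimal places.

0.1719

The sequences differ at positions 10 (P/K), 14 (F/I), 19 (C/R).
p = 3/19 = 0.157895.
d = −ln(1 − 0.157895) = −ln(0.842105) = 0.1719.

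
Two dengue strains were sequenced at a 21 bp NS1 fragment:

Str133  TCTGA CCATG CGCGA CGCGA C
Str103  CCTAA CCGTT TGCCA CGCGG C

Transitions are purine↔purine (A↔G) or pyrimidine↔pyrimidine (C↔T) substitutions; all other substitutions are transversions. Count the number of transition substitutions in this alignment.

Differing sites — 1:T/C (Ti); 4:G/A (Ti); 8:A/G (Ti); 10:G/T (Tv); 11:C/T (Ti); 14:G/C (Tv); 20:A/G (Ti).
Of the 7 differences, 5 transitions and 2 transversions, so the answer is 5.

5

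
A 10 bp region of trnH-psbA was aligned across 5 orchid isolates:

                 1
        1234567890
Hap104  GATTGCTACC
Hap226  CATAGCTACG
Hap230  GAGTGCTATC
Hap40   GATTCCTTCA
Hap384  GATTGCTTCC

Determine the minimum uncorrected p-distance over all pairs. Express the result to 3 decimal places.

Pairwise Hamming distances:
  Hap104 vs Hap226: 3
  Hap104 vs Hap230: 2
  Hap104 vs Hap40: 3
  Hap104 vs Hap384: 1
  Hap226 vs Hap230: 5
  Hap226 vs Hap40: 5
  Hap226 vs Hap384: 4
  Hap230 vs Hap40: 5
  Hap230 vs Hap384: 3
  Hap40 vs Hap384: 2
The smallest is 1 mismatch, between Hap104 and Hap384; p = 1/10 = 0.100.

0.100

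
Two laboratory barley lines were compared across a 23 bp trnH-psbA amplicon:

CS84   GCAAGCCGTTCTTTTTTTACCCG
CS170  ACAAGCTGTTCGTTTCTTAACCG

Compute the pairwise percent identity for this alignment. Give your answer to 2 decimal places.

78.26%

The sequences differ at positions 1 (G/A), 7 (C/T), 12 (T/G), 16 (T/C), 20 (C/A).
18 of the 23 sites match, so the percent identity is 18/23 × 100 = 78.26%.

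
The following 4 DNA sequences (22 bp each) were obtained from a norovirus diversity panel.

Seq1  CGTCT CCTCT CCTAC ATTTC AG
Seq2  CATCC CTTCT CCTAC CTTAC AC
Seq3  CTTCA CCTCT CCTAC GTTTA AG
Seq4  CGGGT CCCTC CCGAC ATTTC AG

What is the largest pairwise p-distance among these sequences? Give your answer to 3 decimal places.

Pairwise Hamming distances:
  Seq1 vs Seq2: 6
  Seq1 vs Seq3: 4
  Seq1 vs Seq4: 6
  Seq2 vs Seq3: 7
  Seq2 vs Seq4: 12
  Seq3 vs Seq4: 10
The largest is 12 mismatches, between Seq2 and Seq4; p = 12/22 = 0.545.

0.545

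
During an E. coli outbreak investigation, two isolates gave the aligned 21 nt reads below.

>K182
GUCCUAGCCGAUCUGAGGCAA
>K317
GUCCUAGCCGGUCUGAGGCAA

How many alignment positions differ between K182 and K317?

1

The sequences differ at position 11 (A/G).
That gives 1 mismatch out of 21 aligned sites, so the Hamming distance is 1.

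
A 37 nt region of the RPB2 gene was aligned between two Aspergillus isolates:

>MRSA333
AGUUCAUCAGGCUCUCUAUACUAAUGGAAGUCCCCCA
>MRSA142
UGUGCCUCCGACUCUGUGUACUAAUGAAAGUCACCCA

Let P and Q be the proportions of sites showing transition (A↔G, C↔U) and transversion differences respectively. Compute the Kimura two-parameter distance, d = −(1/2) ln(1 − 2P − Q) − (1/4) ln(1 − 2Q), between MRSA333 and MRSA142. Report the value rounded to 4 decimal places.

Mismatches occur at site 1 (A→U, transversion), site 4 (U→G, transversion), site 6 (A→C, transversion), site 9 (A→C, transversion), site 11 (G→A, transition), site 16 (C→G, transversion), site 18 (A→G, transition), site 27 (G→A, transition), site 33 (C→A, transversion).
Of the 9 differences, 3 transitions and 6 transversions over 37 sites: P = 3/37 = 0.081081, Q = 6/37 = 0.162162.
d = −0.5·ln(0.675676) − 0.25·ln(0.675676) = −0.5·(-0.392042) − 0.25·(-0.392042) = 0.2940.

0.2940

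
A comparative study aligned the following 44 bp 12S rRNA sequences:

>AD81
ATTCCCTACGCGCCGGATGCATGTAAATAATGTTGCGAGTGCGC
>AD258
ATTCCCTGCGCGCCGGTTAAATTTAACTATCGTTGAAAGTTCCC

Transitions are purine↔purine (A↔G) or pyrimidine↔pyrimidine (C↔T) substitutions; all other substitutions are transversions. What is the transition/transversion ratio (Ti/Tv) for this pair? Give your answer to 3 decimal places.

0.500

Differing sites — 8:A/G (Ti); 17:A/T (Tv); 19:G/A (Ti); 20:C/A (Tv); 23:G/T (Tv); 27:A/C (Tv); 30:A/T (Tv); 31:T/C (Ti); 36:C/A (Tv); 37:G/A (Ti); 41:G/T (Tv); 43:G/C (Tv).
Of the 12 differences, 4 transitions and 8 transversions, so Ti/Tv = 4/8 = 0.500.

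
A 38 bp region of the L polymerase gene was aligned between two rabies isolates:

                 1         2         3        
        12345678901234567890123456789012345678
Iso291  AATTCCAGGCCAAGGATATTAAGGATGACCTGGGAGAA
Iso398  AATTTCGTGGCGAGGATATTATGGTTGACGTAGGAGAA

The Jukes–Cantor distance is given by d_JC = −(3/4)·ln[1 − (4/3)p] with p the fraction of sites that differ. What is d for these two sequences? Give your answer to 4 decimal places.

0.2846

Mismatches occur at site 5 (C→T), site 7 (A→G), site 8 (G→T), site 10 (C→G), site 12 (A→G), site 22 (A→T), site 25 (A→T), site 30 (C→G), site 32 (G→A).
p = 9/38 = 0.236842.
d = −0.75 · ln(1 − (4/3)·0.236842) = −0.75 · ln(0.684211) = −0.75 · (-0.379489) = 0.2846.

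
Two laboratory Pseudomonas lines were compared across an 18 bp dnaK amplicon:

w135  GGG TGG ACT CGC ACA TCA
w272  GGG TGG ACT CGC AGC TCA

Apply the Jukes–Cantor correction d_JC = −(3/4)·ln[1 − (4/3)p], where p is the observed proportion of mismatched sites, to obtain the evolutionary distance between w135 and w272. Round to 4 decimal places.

Differing sites — 14:C/G; 15:A/C.
p = 2/18 = 0.111111.
d = −0.75 · ln(1 − (4/3)·0.111111) = −0.75 · ln(0.851852) = −0.75 · (-0.160342) = 0.1203.

0.1203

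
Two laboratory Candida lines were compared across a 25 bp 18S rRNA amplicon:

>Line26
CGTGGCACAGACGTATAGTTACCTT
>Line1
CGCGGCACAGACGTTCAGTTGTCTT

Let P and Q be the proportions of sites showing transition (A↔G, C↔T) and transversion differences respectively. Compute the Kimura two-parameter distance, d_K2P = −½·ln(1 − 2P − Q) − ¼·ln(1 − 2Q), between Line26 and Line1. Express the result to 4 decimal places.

0.2440

Mismatches occur at site 3 (T/C, transition), site 15 (A/T, transversion), site 16 (T/C, transition), site 21 (A/G, transition), site 22 (C/T, transition).
Of the 5 differences, 4 transitions and 1 transversion over 25 sites: P = 4/25 = 0.160000, Q = 1/25 = 0.040000.
d = −0.5·ln(0.640000) − 0.25·ln(0.920000) = −0.5·(-0.446287) − 0.25·(-0.083382) = 0.2440.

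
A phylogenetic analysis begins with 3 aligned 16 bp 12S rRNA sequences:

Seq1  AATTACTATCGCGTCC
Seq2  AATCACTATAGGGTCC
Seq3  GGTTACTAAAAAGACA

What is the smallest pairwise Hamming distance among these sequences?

3

Pairwise Hamming distances:
  Seq1 vs Seq2: 3
  Seq1 vs Seq3: 8
  Seq2 vs Seq3: 8
The smallest is 3, between Seq1 and Seq2.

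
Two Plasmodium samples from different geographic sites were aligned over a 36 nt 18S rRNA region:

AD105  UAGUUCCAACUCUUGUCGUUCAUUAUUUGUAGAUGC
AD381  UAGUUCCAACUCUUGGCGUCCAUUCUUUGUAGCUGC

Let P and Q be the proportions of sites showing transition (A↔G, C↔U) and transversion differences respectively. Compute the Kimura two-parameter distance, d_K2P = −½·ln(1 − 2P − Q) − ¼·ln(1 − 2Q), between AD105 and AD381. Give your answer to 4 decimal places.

0.1203

The sequences differ at positions 16 (U/G, transversion), 20 (U/C, transition), 25 (A/C, transversion), 33 (A/C, transversion).
Of the 4 differences, 1 transition and 3 transversions over 36 sites: P = 1/36 = 0.027778, Q = 3/36 = 0.083333.
d = −0.5·ln(0.861111) − 0.25·ln(0.833334) = −0.5·(-0.149532) − 0.25·(-0.182321) = 0.1203.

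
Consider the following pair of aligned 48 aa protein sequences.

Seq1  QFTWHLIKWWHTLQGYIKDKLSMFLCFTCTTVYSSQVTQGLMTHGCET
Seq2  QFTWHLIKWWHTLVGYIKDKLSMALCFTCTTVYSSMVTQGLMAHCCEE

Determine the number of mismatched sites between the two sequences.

6

Differing sites — 14:Q/V; 24:F/A; 36:Q/M; 43:T/A; 45:G/C; 48:T/E.
That gives 6 mismatches out of 48 aligned sites, so the Hamming distance is 6.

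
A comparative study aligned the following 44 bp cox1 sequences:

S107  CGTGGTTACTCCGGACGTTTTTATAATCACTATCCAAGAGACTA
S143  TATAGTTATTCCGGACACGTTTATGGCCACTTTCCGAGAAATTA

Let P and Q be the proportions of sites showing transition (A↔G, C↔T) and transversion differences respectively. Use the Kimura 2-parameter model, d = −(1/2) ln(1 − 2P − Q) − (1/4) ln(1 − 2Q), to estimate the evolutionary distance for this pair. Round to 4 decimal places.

0.4707

Differing sites — 1:C/T (Ti); 2:G/A (Ti); 4:G/A (Ti); 9:C/T (Ti); 17:G/A (Ti); 18:T/C (Ti); 19:T/G (Tv); 25:A/G (Ti); 26:A/G (Ti); 27:T/C (Ti); 32:A/T (Tv); 36:A/G (Ti); 40:G/A (Ti); 42:C/T (Ti).
Of the 14 differences, 12 transitions and 2 transversions over 44 sites: P = 12/44 = 0.272727, Q = 2/44 = 0.045455.
d = −0.5·ln(0.409091) − 0.25·ln(0.909090) = −0.5·(-0.893818) − 0.25·(-0.095311) = 0.4707.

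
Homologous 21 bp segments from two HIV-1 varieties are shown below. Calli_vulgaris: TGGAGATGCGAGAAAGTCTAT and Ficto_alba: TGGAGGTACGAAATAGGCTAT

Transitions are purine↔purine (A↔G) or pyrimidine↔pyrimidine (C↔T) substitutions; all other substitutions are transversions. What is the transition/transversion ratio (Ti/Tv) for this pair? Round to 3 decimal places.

Mismatches occur at site 6 (A↔G, transition), site 8 (G↔A, transition), site 12 (G↔A, transition), site 14 (A↔T, transversion), site 17 (T↔G, transversion).
Of the 5 differences, 3 transitions and 2 transversions, so Ti/Tv = 3/2 = 1.500.

1.500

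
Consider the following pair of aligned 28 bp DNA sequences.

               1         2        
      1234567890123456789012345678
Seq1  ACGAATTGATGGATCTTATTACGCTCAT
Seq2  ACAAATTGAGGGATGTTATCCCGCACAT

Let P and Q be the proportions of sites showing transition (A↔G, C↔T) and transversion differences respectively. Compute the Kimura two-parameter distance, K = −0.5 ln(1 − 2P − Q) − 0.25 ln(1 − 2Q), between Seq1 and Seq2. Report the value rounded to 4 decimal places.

0.2524

Differing sites — 3:G/A (Ti); 10:T/G (Tv); 15:C/G (Tv); 20:T/C (Ti); 21:A/C (Tv); 25:T/A (Tv).
Of the 6 differences, 2 transitions and 4 transversions over 28 sites: P = 2/28 = 0.071429, Q = 4/28 = 0.142857.
d = −0.5·ln(0.714285) − 0.25·ln(0.714286) = −0.5·(-0.336473) − 0.25·(-0.336472) = 0.2524.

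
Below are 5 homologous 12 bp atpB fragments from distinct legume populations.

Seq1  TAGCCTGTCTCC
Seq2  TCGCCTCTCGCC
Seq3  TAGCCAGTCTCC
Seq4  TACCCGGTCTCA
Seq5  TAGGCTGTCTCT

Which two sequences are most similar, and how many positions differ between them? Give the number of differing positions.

1

Pairwise Hamming distances:
  Seq1 vs Seq2: 3
  Seq1 vs Seq3: 1
  Seq1 vs Seq4: 3
  Seq1 vs Seq5: 2
  Seq2 vs Seq3: 4
  Seq2 vs Seq4: 6
  Seq2 vs Seq5: 5
  Seq3 vs Seq4: 3
  Seq3 vs Seq5: 3
  Seq4 vs Seq5: 4
The smallest is 1, between Seq1 and Seq3.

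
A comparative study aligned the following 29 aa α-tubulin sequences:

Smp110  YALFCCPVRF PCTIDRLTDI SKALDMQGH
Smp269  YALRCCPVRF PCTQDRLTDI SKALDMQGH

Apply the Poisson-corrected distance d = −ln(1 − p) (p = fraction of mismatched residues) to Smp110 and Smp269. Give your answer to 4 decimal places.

0.0715

Mismatches occur at site 4 (F→R), site 14 (I→Q).
p = 2/29 = 0.068966.
d = −ln(1 − 0.068966) = −ln(0.931034) = 0.0715.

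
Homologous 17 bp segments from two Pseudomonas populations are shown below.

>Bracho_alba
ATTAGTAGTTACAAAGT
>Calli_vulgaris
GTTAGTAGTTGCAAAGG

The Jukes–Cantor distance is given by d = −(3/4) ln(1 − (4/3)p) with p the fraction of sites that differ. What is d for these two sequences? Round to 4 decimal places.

0.2012

The sequences differ at positions 1 (A/G), 11 (A/G), 17 (T/G).
p = 3/17 = 0.176471.
d = −0.75 · ln(1 − (4/3)·0.176471) = −0.75 · ln(0.764705) = −0.75 · (-0.268265) = 0.2012.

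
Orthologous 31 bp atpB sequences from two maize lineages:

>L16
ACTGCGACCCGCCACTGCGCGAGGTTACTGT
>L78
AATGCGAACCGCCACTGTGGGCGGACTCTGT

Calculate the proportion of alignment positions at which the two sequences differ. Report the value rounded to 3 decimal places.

0.258

Differing sites — 2:C/A; 8:C/A; 18:C/T; 20:C/G; 22:A/C; 25:T/A; 26:T/C; 27:A/T.
There are 8 differences over 31 sites, so p = 8/31 = 0.258.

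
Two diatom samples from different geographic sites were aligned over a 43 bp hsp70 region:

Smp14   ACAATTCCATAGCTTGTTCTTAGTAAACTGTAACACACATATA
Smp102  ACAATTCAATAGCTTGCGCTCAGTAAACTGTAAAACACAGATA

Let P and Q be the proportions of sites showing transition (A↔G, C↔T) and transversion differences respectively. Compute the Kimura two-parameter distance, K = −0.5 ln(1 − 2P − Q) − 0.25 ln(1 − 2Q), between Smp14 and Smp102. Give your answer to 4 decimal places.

0.1544

Differing sites — 8:C/A (Tv); 17:T/C (Ti); 18:T/G (Tv); 21:T/C (Ti); 34:C/A (Tv); 40:T/G (Tv).
Of the 6 differences, 2 transitions and 4 transversions over 43 sites: P = 2/43 = 0.046512, Q = 4/43 = 0.093023.
d = −0.5·ln(0.813953) − 0.25·ln(0.813954) = −0.5·(-0.205853) − 0.25·(-0.205851) = 0.1544.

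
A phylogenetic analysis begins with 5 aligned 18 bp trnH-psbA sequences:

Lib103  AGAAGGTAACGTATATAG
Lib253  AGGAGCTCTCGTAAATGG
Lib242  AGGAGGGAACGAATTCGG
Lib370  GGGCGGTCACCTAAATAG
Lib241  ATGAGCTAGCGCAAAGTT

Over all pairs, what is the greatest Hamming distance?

11

Pairwise Hamming distances:
  Lib103 vs Lib253: 6
  Lib103 vs Lib242: 6
  Lib103 vs Lib370: 6
  Lib103 vs Lib241: 9
  Lib253 vs Lib242: 8
  Lib253 vs Lib370: 6
  Lib253 vs Lib241: 7
  Lib242 vs Lib370: 10
  Lib242 vs Lib241: 10
  Lib370 vs Lib241: 11
The largest is 11, between Lib370 and Lib241.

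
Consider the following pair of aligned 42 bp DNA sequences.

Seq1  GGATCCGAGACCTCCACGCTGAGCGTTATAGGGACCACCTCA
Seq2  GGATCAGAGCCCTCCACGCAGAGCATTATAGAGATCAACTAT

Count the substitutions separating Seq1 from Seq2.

Differing sites — 6:C/A; 10:A/C; 20:T/A; 25:G/A; 32:G/A; 35:C/T; 38:C/A; 41:C/A; 42:A/T.
That gives 9 mismatches out of 42 aligned sites, so the Hamming distance is 9.

9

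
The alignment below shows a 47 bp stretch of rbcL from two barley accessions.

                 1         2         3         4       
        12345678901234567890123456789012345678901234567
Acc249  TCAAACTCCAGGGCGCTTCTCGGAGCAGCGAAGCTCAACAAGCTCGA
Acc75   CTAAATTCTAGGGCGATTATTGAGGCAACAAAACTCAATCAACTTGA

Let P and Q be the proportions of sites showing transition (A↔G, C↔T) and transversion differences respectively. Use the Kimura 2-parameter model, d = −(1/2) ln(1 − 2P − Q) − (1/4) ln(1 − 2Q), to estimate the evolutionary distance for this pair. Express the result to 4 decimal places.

Mismatches occur at site 1 (T↔C, transition), site 2 (C↔T, transition), site 6 (C↔T, transition), site 9 (C↔T, transition), site 16 (C↔A, transversion), site 19 (C↔A, transversion), site 21 (C↔T, transition), site 23 (G↔A, transition), site 24 (A↔G, transition), site 28 (G↔A, transition), site 30 (G↔A, transition), site 33 (G↔A, transition), site 39 (C↔T, transition), site 40 (A↔C, transversion), site 42 (G↔A, transition), site 45 (C↔T, transition).
Of the 16 differences, 13 transitions and 3 transversions over 47 sites: P = 13/47 = 0.276596, Q = 3/47 = 0.063830.
d = −0.5·ln(0.382978) − 0.25·ln(0.872340) = −0.5·(-0.959778) − 0.25·(-0.136576) = 0.5140.

0.5140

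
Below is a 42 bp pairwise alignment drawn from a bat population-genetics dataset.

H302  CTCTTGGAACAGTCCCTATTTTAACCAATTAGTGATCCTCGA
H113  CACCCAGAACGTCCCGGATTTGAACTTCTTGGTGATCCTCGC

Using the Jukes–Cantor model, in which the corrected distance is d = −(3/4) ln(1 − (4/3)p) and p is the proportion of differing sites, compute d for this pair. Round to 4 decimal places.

Differing sites — 2:T/A; 4:T/C; 5:T/C; 6:G/A; 11:A/G; 12:G/T; 13:T/C; 16:C/G; 17:T/G; 22:T/G; 26:C/T; 27:A/T; 28:A/C; 31:A/G; 42:A/C.
p = 15/42 = 0.357143.
d = −0.75 · ln(1 − (4/3)·0.357143) = −0.75 · ln(0.523809) = −0.75 · (-0.646628) = 0.4850.

0.4850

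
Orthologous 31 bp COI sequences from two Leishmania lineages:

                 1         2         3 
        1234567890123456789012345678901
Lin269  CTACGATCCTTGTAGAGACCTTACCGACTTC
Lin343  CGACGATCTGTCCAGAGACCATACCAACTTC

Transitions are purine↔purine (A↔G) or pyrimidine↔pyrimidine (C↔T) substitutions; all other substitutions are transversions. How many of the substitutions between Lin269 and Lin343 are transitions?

Mismatches occur at site 2 (T→G, transversion), site 9 (C→T, transition), site 10 (T→G, transversion), site 12 (G→C, transversion), site 13 (T→C, transition), site 21 (T→A, transversion), site 26 (G→A, transition).
Of the 7 differences, 3 transitions and 4 transversions, so the answer is 3.

3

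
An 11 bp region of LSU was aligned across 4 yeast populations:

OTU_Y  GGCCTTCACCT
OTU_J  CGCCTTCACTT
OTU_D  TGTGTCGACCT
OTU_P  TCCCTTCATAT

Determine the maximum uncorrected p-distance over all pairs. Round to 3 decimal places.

0.636

Pairwise Hamming distances:
  OTU_Y vs OTU_J: 2
  OTU_Y vs OTU_D: 5
  OTU_Y vs OTU_P: 4
  OTU_J vs OTU_D: 6
  OTU_J vs OTU_P: 4
  OTU_D vs OTU_P: 7
The largest is 7 mismatches, between OTU_D and OTU_P; p = 7/11 = 0.636.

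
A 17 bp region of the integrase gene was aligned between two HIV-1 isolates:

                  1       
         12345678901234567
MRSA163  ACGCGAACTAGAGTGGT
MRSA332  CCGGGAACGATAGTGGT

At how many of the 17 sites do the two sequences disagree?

Differing sites — 1:A/C; 4:C/G; 9:T/G; 11:G/T.
That gives 4 mismatches out of 17 aligned sites, so the Hamming distance is 4.

4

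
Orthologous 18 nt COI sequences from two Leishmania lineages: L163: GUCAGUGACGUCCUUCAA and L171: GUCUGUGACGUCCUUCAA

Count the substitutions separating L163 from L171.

1

Differing sites — 4:A/U.
That gives 1 mismatch out of 18 aligned sites, so the Hamming distance is 1.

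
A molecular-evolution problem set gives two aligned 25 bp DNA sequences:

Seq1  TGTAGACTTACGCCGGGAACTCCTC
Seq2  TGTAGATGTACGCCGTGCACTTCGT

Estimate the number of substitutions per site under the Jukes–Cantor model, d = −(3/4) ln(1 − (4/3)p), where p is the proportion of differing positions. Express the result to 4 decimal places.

0.3505

Mismatches occur at site 7 (C/T), site 8 (T/G), site 16 (G/T), site 18 (A/C), site 22 (C/T), site 24 (T/G), site 25 (C/T).
p = 7/25 = 0.280000.
d = −0.75 · ln(1 − (4/3)·0.280000) = −0.75 · ln(0.626667) = −0.75 · (-0.467340) = 0.3505.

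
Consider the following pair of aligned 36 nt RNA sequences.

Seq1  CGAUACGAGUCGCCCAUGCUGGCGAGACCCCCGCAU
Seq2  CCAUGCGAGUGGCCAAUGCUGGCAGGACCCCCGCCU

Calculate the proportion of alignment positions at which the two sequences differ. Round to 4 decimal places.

The sequences differ at positions 2 (G/C), 5 (A/G), 11 (C/G), 15 (C/A), 24 (G/A), 25 (A/G), 35 (A/C).
There are 7 differences over 36 sites, so p = 7/36 = 0.1944.

0.1944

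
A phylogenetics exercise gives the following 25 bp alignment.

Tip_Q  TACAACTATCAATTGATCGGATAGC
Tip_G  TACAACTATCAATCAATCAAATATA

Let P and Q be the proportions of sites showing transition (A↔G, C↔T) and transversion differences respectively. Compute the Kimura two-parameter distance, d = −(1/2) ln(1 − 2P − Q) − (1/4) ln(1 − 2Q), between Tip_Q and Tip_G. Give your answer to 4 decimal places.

Mismatches occur at site 14 (T→C, transition), site 15 (G→A, transition), site 19 (G→A, transition), site 20 (G→A, transition), site 24 (G→T, transversion), site 25 (C→A, transversion).
Of the 6 differences, 4 transitions and 2 transversions over 25 sites: P = 4/25 = 0.160000, Q = 2/25 = 0.080000.
d = −0.5·ln(0.600000) − 0.25·ln(0.840000) = −0.5·(-0.510826) − 0.25·(-0.174353) = 0.2990.

0.2990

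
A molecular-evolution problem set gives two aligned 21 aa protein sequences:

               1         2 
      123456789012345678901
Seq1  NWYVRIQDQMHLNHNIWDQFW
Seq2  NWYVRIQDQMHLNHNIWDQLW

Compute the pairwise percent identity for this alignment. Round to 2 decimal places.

A single mismatch occurs at site 20 (F→L).
20 of the 21 sites match, so the percent identity is 20/21 × 100 = 95.24%.

95.24%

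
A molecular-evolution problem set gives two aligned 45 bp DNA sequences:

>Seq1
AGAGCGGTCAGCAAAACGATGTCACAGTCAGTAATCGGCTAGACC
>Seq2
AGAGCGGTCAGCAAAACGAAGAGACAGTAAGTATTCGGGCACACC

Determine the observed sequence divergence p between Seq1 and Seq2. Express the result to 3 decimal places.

The sequences differ at positions 20 (T/A), 22 (T/A), 23 (C/G), 29 (C/A), 34 (A/T), 39 (C/G), 40 (T/C), 42 (G/C).
There are 8 differences over 45 sites, so p = 8/45 = 0.178.

0.178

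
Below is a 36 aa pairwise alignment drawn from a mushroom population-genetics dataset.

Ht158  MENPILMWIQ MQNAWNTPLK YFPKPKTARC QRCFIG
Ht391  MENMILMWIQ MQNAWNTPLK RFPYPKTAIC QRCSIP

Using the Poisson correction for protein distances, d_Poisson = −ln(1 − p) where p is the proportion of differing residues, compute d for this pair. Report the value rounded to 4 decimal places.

The sequences differ at positions 4 (P/M), 21 (Y/R), 24 (K/Y), 29 (R/I), 34 (F/S), 36 (G/P).
p = 6/36 = 0.166667.
d = −ln(1 − 0.166667) = −ln(0.833333) = 0.1823.

0.1823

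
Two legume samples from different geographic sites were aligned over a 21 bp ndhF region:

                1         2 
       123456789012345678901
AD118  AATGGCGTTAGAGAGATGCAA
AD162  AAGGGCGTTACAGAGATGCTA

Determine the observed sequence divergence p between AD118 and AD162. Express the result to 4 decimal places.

0.1429

The sequences differ at positions 3 (T/G), 11 (G/C), 20 (A/T).
There are 3 differences over 21 sites, so p = 3/21 = 0.1429.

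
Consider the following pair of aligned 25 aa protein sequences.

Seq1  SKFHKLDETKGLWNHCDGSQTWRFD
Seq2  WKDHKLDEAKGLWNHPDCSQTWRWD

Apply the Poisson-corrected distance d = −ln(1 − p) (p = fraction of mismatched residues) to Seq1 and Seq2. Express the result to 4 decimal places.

0.2744

The sequences differ at positions 1 (S/W), 3 (F/D), 9 (T/A), 16 (C/P), 18 (G/C), 24 (F/W).
p = 6/25 = 0.240000.
d = −ln(1 − 0.240000) = −ln(0.760000) = 0.2744.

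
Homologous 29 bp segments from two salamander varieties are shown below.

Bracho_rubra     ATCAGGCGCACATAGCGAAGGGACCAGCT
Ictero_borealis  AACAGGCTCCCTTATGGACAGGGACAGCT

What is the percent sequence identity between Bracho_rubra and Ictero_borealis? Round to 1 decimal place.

65.5%

The sequences differ at positions 2 (T/A), 8 (G/T), 10 (A/C), 12 (A/T), 15 (G/T), 16 (C/G), 19 (A/C), 20 (G/A), 23 (A/G), 24 (C/A).
19 of the 29 sites match, so the percent identity is 19/29 × 100 = 65.5%.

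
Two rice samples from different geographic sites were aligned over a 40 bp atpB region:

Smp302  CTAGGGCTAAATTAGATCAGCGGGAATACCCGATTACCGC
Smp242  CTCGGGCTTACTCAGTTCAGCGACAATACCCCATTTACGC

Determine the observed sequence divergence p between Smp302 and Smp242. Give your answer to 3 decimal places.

The sequences differ at positions 3 (A/C), 9 (A/T), 11 (A/C), 13 (T/C), 16 (A/T), 23 (G/A), 24 (G/C), 32 (G/C), 36 (A/T), 37 (C/A).
There are 10 differences over 40 sites, so p = 10/40 = 0.250.

0.250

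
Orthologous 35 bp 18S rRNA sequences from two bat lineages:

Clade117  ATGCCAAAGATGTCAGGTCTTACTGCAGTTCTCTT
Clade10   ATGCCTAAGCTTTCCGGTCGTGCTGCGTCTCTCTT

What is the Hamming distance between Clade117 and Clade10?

Differing sites — 6:A/T; 10:A/C; 12:G/T; 15:A/C; 20:T/G; 22:A/G; 27:A/G; 28:G/T; 29:T/C.
That gives 9 mismatches out of 35 aligned sites, so the Hamming distance is 9.

9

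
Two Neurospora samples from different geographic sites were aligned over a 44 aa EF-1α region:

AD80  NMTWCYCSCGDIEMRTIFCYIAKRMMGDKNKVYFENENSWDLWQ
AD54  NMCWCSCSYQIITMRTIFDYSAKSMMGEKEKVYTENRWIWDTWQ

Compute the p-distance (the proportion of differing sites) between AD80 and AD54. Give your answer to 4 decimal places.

The sequences differ at positions 3 (T/C), 6 (Y/S), 9 (C/Y), 10 (G/Q), 11 (D/I), 13 (E/T), 19 (C/D), 21 (I/S), 24 (R/S), 28 (D/E), 30 (N/E), 34 (F/T), 37 (E/R), 38 (N/W), 39 (S/I), 42 (L/T).
There are 16 differences over 44 sites, so p = 16/44 = 0.3636.

0.3636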